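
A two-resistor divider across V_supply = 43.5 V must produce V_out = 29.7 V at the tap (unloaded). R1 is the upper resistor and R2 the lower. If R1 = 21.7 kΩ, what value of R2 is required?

Required fraction k = V_out/V_supply = 0.6828.
R2 = R1 · 0.6828/(1 − 0.6828) = 46.70 kΩ.

R2 ≈ 46.7 kΩ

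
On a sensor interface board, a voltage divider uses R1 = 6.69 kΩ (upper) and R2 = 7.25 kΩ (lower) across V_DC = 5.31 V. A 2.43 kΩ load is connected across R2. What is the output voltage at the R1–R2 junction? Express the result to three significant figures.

R2 ‖ R_L = (7.25 × 2.43)/(7.25 + 2.43) = 1.820 kΩ.
Now apply the divider: V_out = 5.31 × 0.2139 = 1.136 V.

V_out ≈ 1.14 V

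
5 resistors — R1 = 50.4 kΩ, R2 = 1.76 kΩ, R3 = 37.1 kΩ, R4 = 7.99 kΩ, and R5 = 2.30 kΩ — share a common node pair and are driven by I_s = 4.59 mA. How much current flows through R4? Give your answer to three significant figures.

I ≈ 0.489 mA

Total conductance ΣG = 1/50.4 + 1/1.76 + 1/37.1 + 1/7.99 + 1/2.30 = 1.175 (units of 1/kΩ).
Current divider: I(R4) = I_s · G_k/ΣG = 4.59 × (0.1252/1.175) = 4.59 × 0.1065 = 0.4889 mA.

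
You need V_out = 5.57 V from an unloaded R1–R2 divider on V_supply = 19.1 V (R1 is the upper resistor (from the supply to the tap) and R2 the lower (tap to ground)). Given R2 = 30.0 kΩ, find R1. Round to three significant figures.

R1 ≈ 72.9 kΩ

The divider ratio is R2/(R1+R2) = 5.57/19.1 = 0.2916.
R1 = R2·(1/k − 1) = 30.0 × 2.429 = 72.87 kΩ.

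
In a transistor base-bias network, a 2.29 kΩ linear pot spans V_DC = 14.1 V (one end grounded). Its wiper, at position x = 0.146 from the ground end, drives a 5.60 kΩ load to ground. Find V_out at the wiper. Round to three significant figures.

V_out ≈ 1.96 V

The pot divides into 1.956 kΩ above the wiper and 0.3343 kΩ below.
R_L loads the lower segment: effective lower R = 0.3155 kΩ.
Then V_out = V_DC · 0.3155/(1.956 + 0.3155) = 1.959 V.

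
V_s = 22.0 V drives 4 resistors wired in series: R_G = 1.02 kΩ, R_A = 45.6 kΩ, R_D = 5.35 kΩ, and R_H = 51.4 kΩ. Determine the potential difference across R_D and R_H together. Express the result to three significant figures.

V ≈ 12.1 V

ΣR = 1.02 + 45.6 + 5.35 + 51.4 = 103.4 kΩ.
R_{R_D..R_H} = 5.35 + 51.4 = 56.75 kΩ.
Voltage divider: V = V_s · (56.75 / 103.4) = 22.0 × 0.5490 = 12.08 V.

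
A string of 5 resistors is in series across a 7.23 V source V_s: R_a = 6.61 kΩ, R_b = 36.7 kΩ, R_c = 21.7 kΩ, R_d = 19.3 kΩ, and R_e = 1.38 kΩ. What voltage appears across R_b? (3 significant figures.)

V ≈ 3.10 V

ΣR = 6.61 + 36.7 + 21.7 + 19.3 + 1.38 = 85.69 kΩ.
V = V_s · R/ΣR = 7.23 × 0.4283 = 3.097 V.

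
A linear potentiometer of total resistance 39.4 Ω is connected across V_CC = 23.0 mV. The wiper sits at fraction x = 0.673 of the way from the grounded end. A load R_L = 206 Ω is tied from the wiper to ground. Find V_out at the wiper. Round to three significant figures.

Split the track: R_lower = x·R_p = 26.52 Ω, R_upper = (1−x)·R_p = 12.88 Ω.
R_L loads the lower segment: effective lower R = 23.49 Ω.
Then V_out = V_CC · 23.49/(12.88 + 23.49) = 14.85 mV.

V_out ≈ 14.9 mV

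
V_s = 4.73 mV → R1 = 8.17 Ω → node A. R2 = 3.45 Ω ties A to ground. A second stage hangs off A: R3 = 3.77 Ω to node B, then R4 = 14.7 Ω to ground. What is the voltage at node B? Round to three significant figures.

Node A sees R2 in parallel with the series input of stage 2, R3 + R4 = 18.47 Ω.
R2 ‖ (R3+R4) = 2.907 Ω.
First divider: V_A = V_s · 2.907/(8.17 + 2.907) = 1.241 mV.
Stage 2 is unloaded, so V_B = V_A · R4/(R3+R4) = 1.241 × 14.7/18.47 = 0.9879 mV.

V_B ≈ 0.988 mV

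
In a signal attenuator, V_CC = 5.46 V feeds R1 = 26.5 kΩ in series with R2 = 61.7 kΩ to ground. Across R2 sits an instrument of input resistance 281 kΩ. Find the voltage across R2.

The load sits in parallel with R2, giving an effective lower resistance R2' = R2·R_L/(R2+R_L) = 50.59 kΩ.
Now apply the divider: V_out = 5.46 × 0.6563 = 3.583 V.

V_out ≈ 3.58 V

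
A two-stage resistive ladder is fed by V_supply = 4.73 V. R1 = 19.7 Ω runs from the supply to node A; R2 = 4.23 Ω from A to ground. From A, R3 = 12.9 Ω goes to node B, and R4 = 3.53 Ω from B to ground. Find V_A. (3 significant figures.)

The second stage (R3 + R4 = 16.43 Ω) loads node A in parallel with R2.
R2 ‖ (R3+R4) = 3.364 Ω.
First divider: V_A = V_supply · 3.364/(19.7 + 3.364) = 0.6899 V.

V_A ≈ 0.690 V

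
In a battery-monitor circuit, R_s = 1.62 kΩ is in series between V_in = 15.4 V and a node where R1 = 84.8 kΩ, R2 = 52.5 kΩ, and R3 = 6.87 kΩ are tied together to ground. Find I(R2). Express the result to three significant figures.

Combine the parallel branches: R_p = (1/84.8 + 1/52.5 + 1/6.87)⁻¹ = 5.669 kΩ.
V_A by voltage divider: V_A = 15.4 × 5.669/(1.62 + 5.669) = 11.98 V.
Branch current I = V_A/R2 = 11.98/52.5 = 0.2281 mA.

I ≈ 0.228 mA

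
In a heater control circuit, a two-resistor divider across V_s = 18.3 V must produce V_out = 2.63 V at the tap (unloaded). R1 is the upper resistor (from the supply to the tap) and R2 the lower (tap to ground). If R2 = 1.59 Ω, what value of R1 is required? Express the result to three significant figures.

R1 ≈ 9.47 Ω

The divider ratio is R2/(R1+R2) = 2.63/18.3 = 0.1437.
So R1 = R2 · (V_s/V_out − 1) = 1.59 × (18.3/2.63 − 1) = 1.59 × 5.958 = 9.473 Ω.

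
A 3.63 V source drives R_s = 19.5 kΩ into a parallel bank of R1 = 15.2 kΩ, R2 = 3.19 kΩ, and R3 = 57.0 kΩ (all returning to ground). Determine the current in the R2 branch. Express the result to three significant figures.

I ≈ 0.130 mA

Parallel bank: R_p = 1/(1/15.2 + 1/3.19 + 1/57.0) = 2.520 kΩ.
V_A by voltage divider: V_A = 3.63 × 2.520/(19.5 + 2.520) = 0.4154 V.
I(R2) = V_A / R2 = 0.4154/3.19 = 0.1302 mA.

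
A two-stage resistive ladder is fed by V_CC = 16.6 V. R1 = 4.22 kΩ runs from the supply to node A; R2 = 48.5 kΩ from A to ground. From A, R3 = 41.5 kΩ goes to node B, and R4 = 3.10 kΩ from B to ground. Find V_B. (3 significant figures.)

Node A sees R2 in parallel with the series input of stage 2, R3 + R4 = 44.60 kΩ.
Effective lower resistance at A: R2 ‖ 44.60 = 23.23 kΩ.
So V_A = 16.6 × 0.8463 = 14.05 V.
V_B = V_A × 0.06951 = 0.9765 V.

V_B ≈ 0.976 V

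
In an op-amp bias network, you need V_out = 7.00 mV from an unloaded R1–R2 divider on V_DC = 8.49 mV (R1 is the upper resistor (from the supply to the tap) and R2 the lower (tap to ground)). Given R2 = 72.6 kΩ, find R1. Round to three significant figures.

R1 ≈ 15.5 kΩ

Required fraction k = V_out/V_DC = 0.8245.
So R1 = R2 · (V_DC/V_out − 1) = 72.6 × (8.49/7.00 − 1) = 72.6 × 0.2129 = 15.45 kΩ.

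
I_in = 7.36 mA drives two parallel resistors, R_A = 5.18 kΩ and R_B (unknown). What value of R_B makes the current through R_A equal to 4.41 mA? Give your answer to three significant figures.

R_B ≈ 7.74 kΩ

In a two-way split, I_A/I_in = R_B/(R_A + R_B).
4.41/7.36 = R_B/(R_A + R_B) → R_B = R_A · (0.5992)/(1 − 0.5992) = 5.18 × 1.495 = 7.744 kΩ.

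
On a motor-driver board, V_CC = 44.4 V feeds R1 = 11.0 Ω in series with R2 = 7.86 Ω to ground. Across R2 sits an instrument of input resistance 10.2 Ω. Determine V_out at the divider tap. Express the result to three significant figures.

The load sits in parallel with R2, giving an effective lower resistance R2' = R2·R_L/(R2+R_L) = 4.439 Ω.
Now apply the divider: V_out = 44.4 × 0.2875 = 12.77 V.

V_out ≈ 12.8 V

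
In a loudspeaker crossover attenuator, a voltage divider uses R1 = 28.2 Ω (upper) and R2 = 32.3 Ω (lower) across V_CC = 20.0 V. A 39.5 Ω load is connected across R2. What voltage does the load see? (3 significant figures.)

V_out ≈ 7.73 V

R2 ‖ R_L = (32.3 × 39.5)/(32.3 + 39.5) = 17.77 Ω.
Voltage divider with the loaded lower leg: V_out = 20.0 × 17.77/(28.2 + 17.77) = 20.0 × 0.3865 = 7.731 V.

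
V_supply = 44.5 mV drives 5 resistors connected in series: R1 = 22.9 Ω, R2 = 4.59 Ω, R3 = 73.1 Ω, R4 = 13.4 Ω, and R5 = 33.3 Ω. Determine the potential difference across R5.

V ≈ 10.1 mV

Series total: ΣR = 22.9 + 4.59 + 73.1 + 13.4 + 33.3 = 147.3 Ω.
Voltage divider: V = V_supply · (33.30 / 147.3) = 44.5 × 0.2261 = 10.06 mV.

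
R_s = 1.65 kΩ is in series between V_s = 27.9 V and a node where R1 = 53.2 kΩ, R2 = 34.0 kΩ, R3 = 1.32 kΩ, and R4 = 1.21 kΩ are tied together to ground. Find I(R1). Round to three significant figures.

Parallel bank: R_p = 1/(1/53.2 + 1/34.0 + 1/1.32 + 1/1.21) = 0.6127 kΩ.
Node voltage V_A = V_s · R_p/(R_s + R_p) = 27.9 × 0.2708 = 7.554 V.
I(R1) = V_A / R1 = 7.554/53.2 = 0.1420 mA.

I ≈ 0.142 mA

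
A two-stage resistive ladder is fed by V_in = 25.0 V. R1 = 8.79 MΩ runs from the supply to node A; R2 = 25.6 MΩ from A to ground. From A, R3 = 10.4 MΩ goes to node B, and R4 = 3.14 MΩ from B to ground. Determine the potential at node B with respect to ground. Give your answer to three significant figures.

The second stage (R3 + R4 = 13.54 MΩ) loads node A in parallel with R2.
Effective lower resistance at A: R2 ‖ 13.54 = 8.856 MΩ.
First divider: V_A = V_in · 8.856/(8.79 + 8.856) = 12.55 V.
Stage 2 is unloaded, so V_B = V_A · R4/(R3+R4) = 12.55 × 3.14/13.54 = 2.910 V.

V_B ≈ 2.91 V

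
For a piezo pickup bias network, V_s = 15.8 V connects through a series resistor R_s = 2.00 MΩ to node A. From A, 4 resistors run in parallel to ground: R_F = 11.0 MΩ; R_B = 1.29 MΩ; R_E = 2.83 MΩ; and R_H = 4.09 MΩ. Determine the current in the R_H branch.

I ≈ 0.983 µA

Parallel bank: R_p = 1/(1/11.0 + 1/1.29 + 1/2.83 + 1/4.09) = 0.6831 MΩ.
V_A = 15.8 × 0.6831/2.683 = 4.022 V.
I(R_H) = V_A / R_H = 4.022/4.09 = 0.9835 µA.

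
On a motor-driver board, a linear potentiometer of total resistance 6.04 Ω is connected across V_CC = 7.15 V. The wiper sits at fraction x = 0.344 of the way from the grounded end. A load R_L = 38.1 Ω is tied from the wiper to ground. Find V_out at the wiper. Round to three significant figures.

Split the track: R_lower = x·R_p = 2.078 Ω, R_upper = (1−x)·R_p = 3.962 Ω.
Lower segment in parallel with the load: 2.078 ‖ 38.1 = 1.970 Ω.
V_out = 7.15 × 1.970/(3.962 + 1.970) = 2.375 V.
(Unloaded: V_out = x·V_CC = 2.46 V.)

V_out ≈ 2.37 V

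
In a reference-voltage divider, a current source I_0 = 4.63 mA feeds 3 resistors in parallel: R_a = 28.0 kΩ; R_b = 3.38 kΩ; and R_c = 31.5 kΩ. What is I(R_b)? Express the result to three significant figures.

Total conductance ΣG = 1/28.0 + 1/3.38 + 1/31.5 = 0.3633 (units of 1/kΩ).
By the current-divider rule, I = I_0 · G_k/ΣG = 4.63 × 0.8143 = 3.770 mA.

I ≈ 3.77 mA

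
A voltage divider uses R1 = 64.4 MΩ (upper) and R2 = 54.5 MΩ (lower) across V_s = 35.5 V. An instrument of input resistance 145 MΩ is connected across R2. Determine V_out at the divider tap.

V_out ≈ 13.5 V

First combine the lower leg with the load: R2 ‖ R_L = 39.61 MΩ.
Then V_out = V_s · R2'/(R1 + R2') = 35.5 × 39.61/104.0 = 13.52 V.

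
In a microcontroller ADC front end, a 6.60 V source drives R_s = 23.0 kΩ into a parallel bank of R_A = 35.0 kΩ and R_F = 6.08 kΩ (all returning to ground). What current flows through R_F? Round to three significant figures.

Combine the parallel branches: R_p = (1/35.0 + 1/6.08)⁻¹ = 5.180 kΩ.
V_A = 6.60 × 5.180/28.18 = 1.213 V.
I(R_F) = V_A / R_F = 1.213/6.08 = 0.1995 mA.

I ≈ 0.200 mA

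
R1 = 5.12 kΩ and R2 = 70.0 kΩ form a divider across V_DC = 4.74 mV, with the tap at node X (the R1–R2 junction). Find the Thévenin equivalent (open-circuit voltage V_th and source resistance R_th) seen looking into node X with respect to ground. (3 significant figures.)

V_th is the unloaded tap voltage: V_DC · R2/(R1+R2) = 4.74 × 0.9318 = 4.417 mV.
Looking into X with the source shorted: R_th = R1·R2/(R1+R2) = 5.120 × 70.0/75.12 = 4.771 kΩ.

V_th ≈ 4.42 mV, R_th ≈ 4.77 kΩ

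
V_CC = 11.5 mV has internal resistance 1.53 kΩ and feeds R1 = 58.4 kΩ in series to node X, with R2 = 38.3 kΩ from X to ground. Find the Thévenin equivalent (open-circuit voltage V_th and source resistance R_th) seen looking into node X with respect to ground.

R1' = 1.53 + 58.4 = 59.93 kΩ (source resistance + R1).
V_th is the unloaded tap voltage: V_CC · R2/(R1'+R2) = 11.5 × 0.3899 = 4.484 mV.
Looking into X with the source shorted: R_th = R1'·R2/(R1'+R2) = 59.93 × 38.3/98.23 = 23.37 kΩ.

V_th ≈ 4.48 mV, R_th ≈ 23.4 kΩ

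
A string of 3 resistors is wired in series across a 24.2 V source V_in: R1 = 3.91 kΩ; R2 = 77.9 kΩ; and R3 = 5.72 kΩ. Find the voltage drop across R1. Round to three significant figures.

ΣR = 3.91 + 77.9 + 5.72 = 87.53 kΩ.
Voltage divider: V = V_in · (3.910 / 87.53) = 24.2 × 0.04467 = 1.081 V.

V ≈ 1.08 V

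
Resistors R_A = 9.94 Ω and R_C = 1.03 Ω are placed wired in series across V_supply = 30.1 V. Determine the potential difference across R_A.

V ≈ 27.3 V

Series total: ΣR = 9.94 + 1.03 = 10.97 Ω.
By the voltage-divider rule, V = 30.1 × 9.940/10.97 = 27.27 V.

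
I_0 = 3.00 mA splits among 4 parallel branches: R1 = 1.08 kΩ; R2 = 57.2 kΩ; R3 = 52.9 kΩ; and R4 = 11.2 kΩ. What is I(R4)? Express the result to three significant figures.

ΣG = 1/1.08 + 1/57.2 + 1/52.9 + 1/11.2 = 1.052.
By the current-divider rule, I = I_0 · G_k/ΣG = 3.00 × 0.08490 = 0.2547 mA.

I ≈ 0.255 mA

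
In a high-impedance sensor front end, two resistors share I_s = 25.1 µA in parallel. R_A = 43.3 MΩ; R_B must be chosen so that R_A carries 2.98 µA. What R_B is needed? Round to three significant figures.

R_B ≈ 5.83 MΩ

In a two-way split, I_A/I_s = R_B/(R_A + R_B).
With f = 0.1187, R_B = R_A · f/(1−f) = 43.3 × 0.1347 = 5.833 MΩ.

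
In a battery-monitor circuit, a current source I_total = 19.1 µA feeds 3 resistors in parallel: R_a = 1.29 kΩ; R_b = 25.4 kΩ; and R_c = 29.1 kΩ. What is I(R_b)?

Total conductance ΣG = 1/1.29 + 1/25.4 + 1/29.1 = 0.8489 (units of 1/kΩ).
Current divider: I(R_b) = I_total · G_k/ΣG = 19.1 × (0.03937/0.8489) = 19.1 × 0.04638 = 0.8858 µA.

I ≈ 0.886 µA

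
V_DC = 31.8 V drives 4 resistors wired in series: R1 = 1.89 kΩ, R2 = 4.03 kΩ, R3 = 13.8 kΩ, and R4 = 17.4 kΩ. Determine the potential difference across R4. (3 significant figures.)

ΣR = 1.89 + 4.03 + 13.8 + 17.4 = 37.12 kΩ.
By the voltage-divider rule, V = 31.8 × 17.40/37.12 = 14.91 V.

V ≈ 14.9 V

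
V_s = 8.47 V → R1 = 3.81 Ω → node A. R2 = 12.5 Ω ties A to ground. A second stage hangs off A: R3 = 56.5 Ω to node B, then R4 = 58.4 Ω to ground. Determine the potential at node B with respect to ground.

The second stage (R3 + R4 = 114.9 Ω) loads node A in parallel with R2.
R2 ‖ (R3+R4) = 11.27 Ω.
First divider: V_A = V_s · 11.27/(3.81 + 11.27) = 6.331 V.
Then the unloaded second divider: V_B = V_A × R4/(R3+R4) = 6.331 × 0.5083 = 3.218 V.

V_B ≈ 3.22 V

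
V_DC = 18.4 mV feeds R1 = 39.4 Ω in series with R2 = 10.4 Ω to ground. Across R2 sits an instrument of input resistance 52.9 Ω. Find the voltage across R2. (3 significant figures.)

V_out ≈ 3.33 mV

The load sits in parallel with R2, giving an effective lower resistance R2' = R2·R_L/(R2+R_L) = 8.691 Ω.
Then V_out = V_DC · R2'/(R1 + R2') = 18.4 × 8.691/48.09 = 3.325 mV.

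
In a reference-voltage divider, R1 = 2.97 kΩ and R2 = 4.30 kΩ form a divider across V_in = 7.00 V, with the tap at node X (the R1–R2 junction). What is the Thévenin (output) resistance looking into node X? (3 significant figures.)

With V_in suppressed (replaced by a short), R_th = R1 ‖ R2 = (2.970 × 4.30)/(2.970 + 4.30) = 1.757 kΩ.

R_th ≈ 1.76 kΩ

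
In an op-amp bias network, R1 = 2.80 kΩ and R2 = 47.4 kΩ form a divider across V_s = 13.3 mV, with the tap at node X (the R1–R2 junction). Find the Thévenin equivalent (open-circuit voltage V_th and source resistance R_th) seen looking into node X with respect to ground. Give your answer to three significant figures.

V_th ≈ 12.6 mV, R_th ≈ 2.64 kΩ

V_th is the unloaded tap voltage: V_s · R2/(R1+R2) = 13.3 × 0.9442 = 12.56 mV.
Looking into X with the source shorted: R_th = R1·R2/(R1+R2) = 2.800 × 47.4/50.20 = 2.644 kΩ.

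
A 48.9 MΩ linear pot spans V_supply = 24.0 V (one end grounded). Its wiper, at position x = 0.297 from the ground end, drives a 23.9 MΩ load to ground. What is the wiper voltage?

Lower segment x·R_p = 14.52 MΩ; upper segment (1−x)·R_p = 34.38 MΩ.
R_L loads the lower segment: effective lower R = 9.034 MΩ.
Loaded-divider output: V_out = 24.0 × 0.2081 = 4.994 V.

V_out ≈ 4.99 V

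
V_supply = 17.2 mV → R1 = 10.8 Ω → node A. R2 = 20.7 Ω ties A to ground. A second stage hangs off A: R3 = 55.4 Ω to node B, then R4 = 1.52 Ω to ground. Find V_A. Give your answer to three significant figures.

The second stage (R3 + R4 = 56.92 Ω) loads node A in parallel with R2.
R2 ‖ (R3+R4) = 15.18 Ω.
First divider: V_A = V_supply · 15.18/(10.8 + 15.18) = 10.05 mV.

V_A ≈ 10.0 mV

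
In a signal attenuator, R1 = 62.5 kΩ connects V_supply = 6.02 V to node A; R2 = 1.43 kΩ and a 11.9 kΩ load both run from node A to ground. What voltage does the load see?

R2 ‖ R_L = (1.43 × 11.9)/(1.43 + 11.9) = 1.277 kΩ.
Voltage divider with the loaded lower leg: V_out = 6.02 × 1.277/(62.5 + 1.277) = 6.02 × 0.02002 = 0.1205 V.

V_out ≈ 0.121 V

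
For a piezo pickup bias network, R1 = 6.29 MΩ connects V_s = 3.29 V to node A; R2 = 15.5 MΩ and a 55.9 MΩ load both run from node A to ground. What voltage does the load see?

The load sits in parallel with R2, giving an effective lower resistance R2' = R2·R_L/(R2+R_L) = 12.14 MΩ.
Then V_out = V_s · R2'/(R1 + R2') = 3.29 × 12.14/18.43 = 2.167 V.

V_out ≈ 2.17 V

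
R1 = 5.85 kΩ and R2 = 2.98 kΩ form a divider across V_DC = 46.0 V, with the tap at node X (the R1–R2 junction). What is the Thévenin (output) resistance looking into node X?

Zeroing V_DC shorts the top of R1 to ground, so R_th = R1 ‖ R2 = 1.974 kΩ.

R_th ≈ 1.97 kΩ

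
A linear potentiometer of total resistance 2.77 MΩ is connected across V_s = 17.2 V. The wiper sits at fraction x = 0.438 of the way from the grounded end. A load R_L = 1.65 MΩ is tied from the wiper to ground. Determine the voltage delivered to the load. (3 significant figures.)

V_out ≈ 5.33 V

Lower segment x·R_p = 1.213 MΩ; upper segment (1−x)·R_p = 1.557 MΩ.
Lower segment in parallel with the load: 1.213 ‖ 1.65 = 0.6992 MΩ.
Then V_out = V_s · 0.6992/(1.557 + 0.6992) = 5.331 V.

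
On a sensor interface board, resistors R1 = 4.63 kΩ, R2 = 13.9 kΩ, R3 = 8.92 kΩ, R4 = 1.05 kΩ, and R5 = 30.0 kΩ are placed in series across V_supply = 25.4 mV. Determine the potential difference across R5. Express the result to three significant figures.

Total series resistance ΣR = 4.63 + 13.9 + 8.92 + 1.05 + 30.0 = 58.50 kΩ.
Voltage divider: V = V_supply · (30.00 / 58.50) = 25.4 × 0.5128 = 13.03 mV.

V ≈ 13.0 mV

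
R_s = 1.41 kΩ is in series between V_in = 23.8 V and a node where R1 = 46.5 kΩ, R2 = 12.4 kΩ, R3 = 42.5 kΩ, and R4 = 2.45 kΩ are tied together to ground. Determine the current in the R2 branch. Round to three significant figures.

I ≈ 1.10 mA

Equivalent of the parallel group: R_p = 1.873 kΩ.
V_A by voltage divider: V_A = 23.8 × 1.873/(1.41 + 1.873) = 13.58 V.
Branch current I = V_A/R2 = 13.58/12.4 = 1.095 mA.
(Check via current divider: I_total = 7.249 mA; share G_k/ΣG = 0.1511 → same result.)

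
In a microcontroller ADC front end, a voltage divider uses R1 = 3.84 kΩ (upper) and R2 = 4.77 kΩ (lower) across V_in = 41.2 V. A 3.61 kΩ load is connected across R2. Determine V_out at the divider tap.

The load sits in parallel with R2, giving an effective lower resistance R2' = R2·R_L/(R2+R_L) = 2.055 kΩ.
Then V_out = V_in · R2'/(R1 + R2') = 41.2 × 2.055/5.895 = 14.36 V.

V_out ≈ 14.4 V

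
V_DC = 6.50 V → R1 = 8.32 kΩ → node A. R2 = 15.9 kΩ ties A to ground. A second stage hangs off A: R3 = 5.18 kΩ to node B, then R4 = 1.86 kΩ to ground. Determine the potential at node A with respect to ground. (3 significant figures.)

Node A sees R2 in parallel with the series input of stage 2, R3 + R4 = 7.040 kΩ.
Effective lower resistance at A: R2 ‖ 7.040 = 4.880 kΩ.
V_A = 6.50 × 4.880/(8.32 + 4.880) = 2.403 V.

V_A ≈ 2.40 V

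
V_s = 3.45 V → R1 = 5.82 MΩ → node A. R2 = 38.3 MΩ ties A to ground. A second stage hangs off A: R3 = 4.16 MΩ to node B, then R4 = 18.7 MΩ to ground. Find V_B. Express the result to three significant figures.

V_B ≈ 2.01 V

Looking into the second stage from A: R3 + R4 = 22.86 MΩ appears in parallel with R2.
R2 ‖ (R3+R4) = 14.32 MΩ.
First divider: V_A = V_s · 14.32/(5.82 + 14.32) = 2.453 V.
Stage 2 is unloaded, so V_B = V_A · R4/(R3+R4) = 2.453 × 18.7/22.86 = 2.006 V.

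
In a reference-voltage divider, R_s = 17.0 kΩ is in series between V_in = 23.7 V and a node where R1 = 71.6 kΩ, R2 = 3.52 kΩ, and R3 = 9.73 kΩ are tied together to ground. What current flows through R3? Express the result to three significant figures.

I ≈ 0.312 mA

Equivalent of the parallel group: R_p = 2.495 kΩ.
V_A by voltage divider: V_A = 23.7 × 2.495/(17.0 + 2.495) = 3.033 V.
I(R3) = V_A / R3 = 3.033/9.73 = 0.3117 mA.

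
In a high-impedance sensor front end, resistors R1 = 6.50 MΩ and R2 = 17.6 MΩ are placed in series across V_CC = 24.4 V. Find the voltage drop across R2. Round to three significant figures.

V ≈ 17.8 V

Series total: ΣR = 6.50 + 17.6 = 24.10 MΩ.
Voltage divider: V = V_CC · (17.60 / 24.10) = 24.4 × 0.7303 = 17.82 V.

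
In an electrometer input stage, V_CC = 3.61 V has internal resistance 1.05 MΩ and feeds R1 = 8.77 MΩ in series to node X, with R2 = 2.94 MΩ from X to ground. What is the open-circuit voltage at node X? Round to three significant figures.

R1' = 1.05 + 8.77 = 9.820 MΩ (source resistance + R1).
With X open, the divider is unloaded: V_th = 3.61 × 2.94/12.76 = 0.8318 V.

V_th ≈ 0.832 V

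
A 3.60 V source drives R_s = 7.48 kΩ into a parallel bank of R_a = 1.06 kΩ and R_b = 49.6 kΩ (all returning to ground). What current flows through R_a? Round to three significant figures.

I ≈ 0.414 mA

Parallel bank: R_p = 1/(1/1.06 + 1/49.6) = 1.038 kΩ.
V_A = 3.60 × 1.038/8.518 = 0.4386 V.
I(R_a) = V_A / R_a = 0.4386/1.06 = 0.4138 mA.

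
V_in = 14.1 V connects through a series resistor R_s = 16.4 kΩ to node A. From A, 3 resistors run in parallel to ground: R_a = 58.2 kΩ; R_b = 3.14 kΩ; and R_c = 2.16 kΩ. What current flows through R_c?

I ≈ 0.463 mA

Equivalent of the parallel group: R_p = 1.252 kΩ.
V_A = 14.1 × 1.252/17.65 = 1.000 V.
I(R_c) = V_A / R_c = 1.000/2.16 = 0.4631 mA.
(Check via current divider: I_total = 0.7988 mA; share G_k/ΣG = 0.5797 → same result.)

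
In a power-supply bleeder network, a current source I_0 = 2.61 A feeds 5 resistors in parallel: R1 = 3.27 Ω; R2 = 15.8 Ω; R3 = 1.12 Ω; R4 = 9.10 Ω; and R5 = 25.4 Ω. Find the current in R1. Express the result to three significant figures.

Total conductance ΣG = 1/3.27 + 1/15.8 + 1/1.12 + 1/9.10 + 1/25.4 = 1.411 (units of 1/Ω).
By the current-divider rule, I = I_0 · G_k/ΣG = 2.61 × 0.2167 = 0.5656 A.

I ≈ 0.566 A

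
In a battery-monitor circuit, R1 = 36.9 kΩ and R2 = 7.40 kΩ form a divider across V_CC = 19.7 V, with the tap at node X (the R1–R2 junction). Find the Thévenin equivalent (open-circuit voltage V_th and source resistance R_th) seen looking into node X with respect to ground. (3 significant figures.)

V_th ≈ 3.29 V, R_th ≈ 6.16 kΩ

Open-circuit (no load on X): V_th = V_CC · R2/(R1 + R2) = 19.7 × 7.40/(36.90 + 7.40) = 3.291 V.
Zeroing V_CC shorts the top of R1 to ground, so R_th = R1 ‖ R2 = 6.164 kΩ.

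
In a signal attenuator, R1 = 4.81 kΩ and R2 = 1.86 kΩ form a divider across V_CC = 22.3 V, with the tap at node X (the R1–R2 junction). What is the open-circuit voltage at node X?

With X open, the divider is unloaded: V_th = 22.3 × 1.86/6.670 = 6.219 V.

V_th ≈ 6.22 V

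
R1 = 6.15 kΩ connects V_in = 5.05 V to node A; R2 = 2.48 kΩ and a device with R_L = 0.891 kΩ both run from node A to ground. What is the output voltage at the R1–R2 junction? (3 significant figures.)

V_out ≈ 0.486 V

The load sits in parallel with R2, giving an effective lower resistance R2' = R2·R_L/(R2+R_L) = 0.6555 kΩ.
Then V_out = V_in · R2'/(R1 + R2') = 5.05 × 0.6555/6.805 = 0.4864 V.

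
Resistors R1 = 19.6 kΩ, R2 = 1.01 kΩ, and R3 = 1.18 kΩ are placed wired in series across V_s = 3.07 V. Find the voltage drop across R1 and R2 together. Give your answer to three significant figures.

V ≈ 2.90 V

ΣR = 19.6 + 1.01 + 1.18 = 21.79 kΩ.
R_{R1..R2} = 19.6 + 1.01 = 20.61 kΩ.
By the voltage-divider rule, V = 3.07 × 20.61/21.79 = 2.904 V.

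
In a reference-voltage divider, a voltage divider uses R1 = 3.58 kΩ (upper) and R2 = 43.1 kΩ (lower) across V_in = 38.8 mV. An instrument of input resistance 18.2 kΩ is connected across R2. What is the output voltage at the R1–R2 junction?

V_out ≈ 30.3 mV

First combine the lower leg with the load: R2 ‖ R_L = 12.80 kΩ.
Voltage divider with the loaded lower leg: V_out = 38.8 × 12.80/(3.58 + 12.80) = 38.8 × 0.7814 = 30.32 mV.
(Unloaded it would be 35.8 mV; the load pulls it down.)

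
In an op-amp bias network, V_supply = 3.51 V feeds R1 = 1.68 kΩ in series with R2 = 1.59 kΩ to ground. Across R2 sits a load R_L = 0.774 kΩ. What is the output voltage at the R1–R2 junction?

R2 ‖ R_L = (1.59 × 0.774)/(1.59 + 0.774) = 0.5206 kΩ.
Voltage divider with the loaded lower leg: V_out = 3.51 × 0.5206/(1.68 + 0.5206) = 3.51 × 0.2366 = 0.8303 V.

V_out ≈ 0.830 V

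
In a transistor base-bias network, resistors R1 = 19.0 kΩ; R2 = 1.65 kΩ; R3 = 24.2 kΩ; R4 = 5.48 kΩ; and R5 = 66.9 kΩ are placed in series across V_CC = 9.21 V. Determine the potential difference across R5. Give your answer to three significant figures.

Total series resistance ΣR = 19.0 + 1.65 + 24.2 + 5.48 + 66.9 = 117.2 kΩ.
V = V_CC · R/ΣR = 9.21 × 0.5707 = 5.256 V.

V ≈ 5.26 V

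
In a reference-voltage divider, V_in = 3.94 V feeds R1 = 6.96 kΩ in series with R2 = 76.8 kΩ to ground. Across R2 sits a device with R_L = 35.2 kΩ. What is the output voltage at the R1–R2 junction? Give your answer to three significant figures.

V_out ≈ 3.06 V

The load sits in parallel with R2, giving an effective lower resistance R2' = R2·R_L/(R2+R_L) = 24.14 kΩ.
Then V_out = V_in · R2'/(R1 + R2') = 3.94 × 24.14/31.10 = 3.058 V.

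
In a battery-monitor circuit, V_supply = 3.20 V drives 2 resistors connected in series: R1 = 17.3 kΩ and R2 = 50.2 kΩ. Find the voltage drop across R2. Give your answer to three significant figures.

V ≈ 2.38 V

Series total: ΣR = 17.3 + 50.2 = 67.50 kΩ.
Voltage divider: V = V_supply · (50.20 / 67.50) = 3.20 × 0.7437 = 2.380 V.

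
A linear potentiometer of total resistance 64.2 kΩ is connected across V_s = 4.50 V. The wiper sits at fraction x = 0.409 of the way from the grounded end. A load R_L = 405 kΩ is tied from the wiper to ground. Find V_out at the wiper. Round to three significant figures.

The pot divides into 37.94 kΩ above the wiper and 26.26 kΩ below.
(x·R_p) ‖ R_L = 24.66 kΩ.
Then V_out = V_s · 24.66/(37.94 + 24.66) = 1.773 V.

V_out ≈ 1.77 V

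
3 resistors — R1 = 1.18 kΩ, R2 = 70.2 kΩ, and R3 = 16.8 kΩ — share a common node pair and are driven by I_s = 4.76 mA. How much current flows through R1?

Total conductance ΣG = 1/1.18 + 1/70.2 + 1/16.8 = 0.9212 (units of 1/kΩ).
R1 takes the fraction G_k/ΣG = 0.8475/0.9212 = 0.9199, so I = 4.76 × 0.9199 = 4.379 mA.

I ≈ 4.38 mA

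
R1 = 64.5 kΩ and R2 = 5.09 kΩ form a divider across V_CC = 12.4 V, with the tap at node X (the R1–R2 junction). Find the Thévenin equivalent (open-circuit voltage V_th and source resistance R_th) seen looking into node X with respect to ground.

V_th is the unloaded tap voltage: V_CC · R2/(R1+R2) = 12.4 × 0.07314 = 0.9070 V.
Zeroing V_CC shorts the top of R1 to ground, so R_th = R1 ‖ R2 = 4.718 kΩ.

V_th ≈ 0.907 V, R_th ≈ 4.72 kΩ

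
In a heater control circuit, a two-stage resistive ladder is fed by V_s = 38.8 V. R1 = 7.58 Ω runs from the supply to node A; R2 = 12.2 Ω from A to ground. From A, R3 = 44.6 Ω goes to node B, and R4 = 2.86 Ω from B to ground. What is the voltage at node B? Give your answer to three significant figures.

Node A sees R2 in parallel with the series input of stage 2, R3 + R4 = 47.46 Ω.
R2 ‖ (R3+R4) = 9.705 Ω.
First divider: V_A = V_s · 9.705/(7.58 + 9.705) = 21.79 V.
Then the unloaded second divider: V_B = V_A × R4/(R3+R4) = 21.79 × 0.06026 = 1.313 V.

V_B ≈ 1.31 V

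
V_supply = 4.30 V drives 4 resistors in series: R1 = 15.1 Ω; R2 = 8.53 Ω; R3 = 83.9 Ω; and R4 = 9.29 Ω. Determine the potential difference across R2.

Series total: ΣR = 15.1 + 8.53 + 83.9 + 9.29 = 116.8 Ω.
By the voltage-divider rule, V = 4.30 × 8.530/116.8 = 0.3140 V.

V ≈ 0.314 V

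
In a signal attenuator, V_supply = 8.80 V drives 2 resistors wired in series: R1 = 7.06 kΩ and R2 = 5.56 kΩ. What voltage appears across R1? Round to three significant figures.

V ≈ 4.92 V

Series total: ΣR = 7.06 + 5.56 = 12.62 kΩ.
By the voltage-divider rule, V = 8.80 × 7.060/12.62 = 4.923 V.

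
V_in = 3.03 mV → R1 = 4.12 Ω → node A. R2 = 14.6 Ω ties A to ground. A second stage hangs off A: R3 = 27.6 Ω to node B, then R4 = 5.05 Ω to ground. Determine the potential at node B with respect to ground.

V_B ≈ 0.333 mV

The second stage (R3 + R4 = 32.65 Ω) loads node A in parallel with R2.
Effective lower resistance at A: R2 ‖ 32.65 = 10.09 Ω.
V_A = 3.03 × 10.09/(4.12 + 10.09) = 2.151 mV.
Then the unloaded second divider: V_B = V_A × R4/(R3+R4) = 2.151 × 0.1547 = 0.3328 mV.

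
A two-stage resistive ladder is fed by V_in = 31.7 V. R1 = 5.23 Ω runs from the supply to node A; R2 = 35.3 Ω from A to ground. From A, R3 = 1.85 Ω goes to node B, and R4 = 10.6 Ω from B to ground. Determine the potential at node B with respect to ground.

V_B ≈ 17.2 V

The second stage (R3 + R4 = 12.45 Ω) loads node A in parallel with R2.
R2 ‖ (R3+R4) = 9.204 Ω.
So V_A = 31.7 × 0.6377 = 20.21 V.
Stage 2 is unloaded, so V_B = V_A · R4/(R3+R4) = 20.21 × 10.6/12.45 = 17.21 V.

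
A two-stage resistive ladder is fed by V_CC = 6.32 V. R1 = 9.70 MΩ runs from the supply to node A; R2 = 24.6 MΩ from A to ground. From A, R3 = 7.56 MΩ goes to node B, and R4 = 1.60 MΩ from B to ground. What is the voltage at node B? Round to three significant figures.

V_B ≈ 0.450 V

Node A sees R2 in parallel with the series input of stage 2, R3 + R4 = 9.160 MΩ.
Effective lower resistance at A: R2 ‖ 9.160 = 6.675 MΩ.
V_A = 6.32 × 6.675/(9.70 + 6.675) = 2.576 V.
Then the unloaded second divider: V_B = V_A × R4/(R3+R4) = 2.576 × 0.1747 = 0.4500 V.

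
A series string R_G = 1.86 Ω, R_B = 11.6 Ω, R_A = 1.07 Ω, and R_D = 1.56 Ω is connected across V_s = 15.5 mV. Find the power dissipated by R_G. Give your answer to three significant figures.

Series current I = V_s/ΣR = 15.5/16.09 = 0.9633 mA.
P = I²R = 0.9280 × 1.86 = 1.726 µW.

P ≈ 1.73 µW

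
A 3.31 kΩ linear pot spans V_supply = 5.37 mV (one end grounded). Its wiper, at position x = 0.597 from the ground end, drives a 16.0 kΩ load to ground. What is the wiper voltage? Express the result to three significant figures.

The pot divides into 1.334 kΩ above the wiper and 1.976 kΩ below.
Lower segment in parallel with the load: 1.976 ‖ 16.0 = 1.759 kΩ.
Then V_out = V_supply · 1.759/(1.334 + 1.759) = 3.054 mV.
(Unloaded: V_out = x·V_supply = 3.21 mV.)

V_out ≈ 3.05 mV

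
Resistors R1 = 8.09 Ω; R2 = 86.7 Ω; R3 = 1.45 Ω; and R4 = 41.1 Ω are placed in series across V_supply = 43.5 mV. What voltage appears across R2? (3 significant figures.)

ΣR = 8.09 + 86.7 + 1.45 + 41.1 = 137.3 Ω.
Voltage divider: V = V_supply · (86.70 / 137.3) = 43.5 × 0.6313 = 27.46 mV.

V ≈ 27.5 mV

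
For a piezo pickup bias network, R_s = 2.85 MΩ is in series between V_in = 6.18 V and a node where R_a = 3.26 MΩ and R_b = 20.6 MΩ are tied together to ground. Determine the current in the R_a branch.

I ≈ 0.942 µA

Combine the parallel branches: R_p = (1/3.26 + 1/20.6)⁻¹ = 2.815 MΩ.
V_A by voltage divider: V_A = 6.18 × 2.815/(2.85 + 2.815) = 3.071 V.
Branch current I = V_A/R_a = 3.071/3.26 = 0.9419 µA.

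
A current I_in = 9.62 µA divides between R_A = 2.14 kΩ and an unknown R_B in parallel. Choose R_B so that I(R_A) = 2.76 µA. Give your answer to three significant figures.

R_B ≈ 0.861 kΩ

Two-branch current divider: I_A = I_in · R_B/(R_A + R_B).
2.76/9.62 = R_B/(R_A + R_B) → R_B = R_A · (0.2869)/(1 − 0.2869) = 2.14 × 0.4023 = 0.8610 kΩ.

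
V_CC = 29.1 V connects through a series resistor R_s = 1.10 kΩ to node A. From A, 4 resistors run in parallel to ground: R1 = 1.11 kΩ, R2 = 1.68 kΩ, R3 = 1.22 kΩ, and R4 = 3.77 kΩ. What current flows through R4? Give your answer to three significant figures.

I ≈ 2.01 mA

Equivalent of the parallel group: R_p = 0.3874 kΩ.
V_A by voltage divider: V_A = 29.1 × 0.3874/(1.10 + 0.3874) = 7.580 V.
Branch current I = V_A/R4 = 7.580/3.77 = 2.011 mA.
(Equivalently: I_total = 19.56 mA, then current-divider fraction G_k/ΣG = 0.1028.)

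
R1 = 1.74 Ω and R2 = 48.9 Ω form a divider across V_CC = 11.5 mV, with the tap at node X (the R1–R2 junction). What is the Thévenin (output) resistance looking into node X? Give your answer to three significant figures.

R_th ≈ 1.68 Ω

Zeroing V_CC shorts the top of R1 to ground, so R_th = R1 ‖ R2 = 1.680 Ω.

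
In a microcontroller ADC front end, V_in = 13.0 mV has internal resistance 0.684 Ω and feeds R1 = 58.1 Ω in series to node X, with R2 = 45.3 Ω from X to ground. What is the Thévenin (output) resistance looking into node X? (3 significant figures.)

R_th ≈ 25.6 Ω

R1' = 0.684 + 58.1 = 58.78 Ω (source resistance + R1).
With V_in suppressed (replaced by a short), R_th = R1' ‖ R2 = (58.78 × 45.3)/(58.78 + 45.3) = 25.58 Ω.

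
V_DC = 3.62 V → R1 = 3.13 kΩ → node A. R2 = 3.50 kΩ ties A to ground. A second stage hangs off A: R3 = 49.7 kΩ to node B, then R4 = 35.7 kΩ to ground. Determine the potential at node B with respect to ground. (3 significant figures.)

Node A sees R2 in parallel with the series input of stage 2, R3 + R4 = 85.40 kΩ.
Effective lower resistance at A: R2 ‖ 85.40 = 3.362 kΩ.
So V_A = 3.62 × 0.5179 = 1.875 V.
Then the unloaded second divider: V_B = V_A × R4/(R3+R4) = 1.875 × 0.4180 = 0.7837 V.

V_B ≈ 0.784 V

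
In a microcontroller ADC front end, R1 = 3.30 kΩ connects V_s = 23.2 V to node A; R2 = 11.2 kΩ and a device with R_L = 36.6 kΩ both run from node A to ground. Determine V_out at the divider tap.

The load sits in parallel with R2, giving an effective lower resistance R2' = R2·R_L/(R2+R_L) = 8.576 kΩ.
Then V_out = V_s · R2'/(R1 + R2') = 23.2 × 8.576/11.88 = 16.75 V.
(Unloaded it would be 17.9 V; the load pulls it down.)

V_out ≈ 16.8 V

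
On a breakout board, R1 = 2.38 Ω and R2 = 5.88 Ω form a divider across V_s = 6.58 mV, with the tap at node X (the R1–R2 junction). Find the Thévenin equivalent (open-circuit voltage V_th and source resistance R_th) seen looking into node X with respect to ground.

V_th ≈ 4.68 mV, R_th ≈ 1.69 Ω

V_th is the unloaded tap voltage: V_s · R2/(R1+R2) = 6.58 × 0.7119 = 4.684 mV.
Zeroing V_s shorts the top of R1 to ground, so R_th = R1 ‖ R2 = 1.694 Ω.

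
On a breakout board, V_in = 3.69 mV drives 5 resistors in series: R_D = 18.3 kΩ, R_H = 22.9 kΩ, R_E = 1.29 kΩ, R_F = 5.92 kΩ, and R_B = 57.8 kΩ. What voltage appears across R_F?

V ≈ 0.206 mV

Total series resistance ΣR = 18.3 + 22.9 + 1.29 + 5.92 + 57.8 = 106.2 kΩ.
V = V_in · R/ΣR = 3.69 × 0.05574 = 0.2057 mV.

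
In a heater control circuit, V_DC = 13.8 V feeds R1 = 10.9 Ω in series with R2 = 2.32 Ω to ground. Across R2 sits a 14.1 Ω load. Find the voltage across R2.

R2 ‖ R_L = (2.32 × 14.1)/(2.32 + 14.1) = 1.992 Ω.
Then V_out = V_DC · R2'/(R1 + R2') = 13.8 × 1.992/12.89 = 2.132 V.

V_out ≈ 2.13 V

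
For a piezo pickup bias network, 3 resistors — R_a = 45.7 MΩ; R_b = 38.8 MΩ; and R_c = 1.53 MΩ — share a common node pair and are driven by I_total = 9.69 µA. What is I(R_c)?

Total conductance ΣG = 1/45.7 + 1/38.8 + 1/1.53 = 0.7012 (units of 1/MΩ).
Current divider: I(R_c) = I_total · G_k/ΣG = 9.69 × (0.6536/0.7012) = 9.69 × 0.9320 = 9.031 µA.

I ≈ 9.03 µA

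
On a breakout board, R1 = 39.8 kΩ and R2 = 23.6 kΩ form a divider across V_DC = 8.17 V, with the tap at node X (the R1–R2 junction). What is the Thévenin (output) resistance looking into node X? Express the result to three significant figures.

With V_DC suppressed (replaced by a short), R_th = R1 ‖ R2 = (39.80 × 23.6)/(39.80 + 23.6) = 14.82 kΩ.

R_th ≈ 14.8 kΩ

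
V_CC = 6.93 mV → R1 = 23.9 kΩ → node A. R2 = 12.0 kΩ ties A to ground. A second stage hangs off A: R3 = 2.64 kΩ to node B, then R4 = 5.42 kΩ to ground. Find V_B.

V_B ≈ 0.782 mV

The second stage (R3 + R4 = 8.060 kΩ) loads node A in parallel with R2.
Effective lower resistance at A: R2 ‖ 8.060 = 4.822 kΩ.
So V_A = 6.93 × 0.1679 = 1.163 mV.
Then the unloaded second divider: V_B = V_A × R4/(R3+R4) = 1.163 × 0.6725 = 0.7823 mV.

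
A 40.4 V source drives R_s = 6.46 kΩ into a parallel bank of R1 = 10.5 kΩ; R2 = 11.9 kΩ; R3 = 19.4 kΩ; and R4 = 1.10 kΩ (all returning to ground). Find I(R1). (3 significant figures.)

Combine the parallel branches: R_p = (1/10.5 + 1/11.9 + 1/19.4 + 1/1.10)⁻¹ = 0.8773 kΩ.
V_A by voltage divider: V_A = 40.4 × 0.8773/(6.46 + 0.8773) = 4.830 V.
Branch current I = V_A/R1 = 4.830/10.5 = 0.4600 mA.
(Check via current divider: I_total = 5.506 mA; share G_k/ΣG = 0.08355 → same result.)

I ≈ 0.460 mA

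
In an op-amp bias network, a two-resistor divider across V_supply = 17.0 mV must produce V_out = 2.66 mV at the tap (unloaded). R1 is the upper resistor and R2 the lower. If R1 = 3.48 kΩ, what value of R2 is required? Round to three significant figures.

R2 ≈ 0.646 kΩ

Required fraction k = V_out/V_supply = 0.1565.
Rearranging, R2 = R1·k/(1−k) = 3.48 × 0.1855 = 0.6455 kΩ.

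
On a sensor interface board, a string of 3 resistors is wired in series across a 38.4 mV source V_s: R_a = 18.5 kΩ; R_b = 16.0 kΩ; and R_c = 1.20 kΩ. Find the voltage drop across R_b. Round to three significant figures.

Total series resistance ΣR = 18.5 + 16.0 + 1.20 = 35.70 kΩ.
Voltage divider: V = V_s · (16.00 / 35.70) = 38.4 × 0.4482 = 17.21 mV.

V ≈ 17.2 mV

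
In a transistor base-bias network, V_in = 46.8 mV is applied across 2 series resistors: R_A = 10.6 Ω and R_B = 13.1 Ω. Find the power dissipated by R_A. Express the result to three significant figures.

Series current I = V_in/ΣR = 46.8/23.70 = 1.975 mA.
V(R_A) = I·R = 20.93 mV; P = V·I = 20.93 × 1.975 = 41.33 µW.

P ≈ 41.3 µW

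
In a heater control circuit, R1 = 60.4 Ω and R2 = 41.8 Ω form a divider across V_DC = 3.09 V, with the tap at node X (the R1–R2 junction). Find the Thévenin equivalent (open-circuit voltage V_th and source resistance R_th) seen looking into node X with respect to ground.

V_th ≈ 1.26 V, R_th ≈ 24.7 Ω

With X open, the divider is unloaded: V_th = 3.09 × 41.8/102.2 = 1.264 V.
With V_DC suppressed (replaced by a short), R_th = R1 ‖ R2 = (60.40 × 41.8)/(60.40 + 41.8) = 24.70 Ω.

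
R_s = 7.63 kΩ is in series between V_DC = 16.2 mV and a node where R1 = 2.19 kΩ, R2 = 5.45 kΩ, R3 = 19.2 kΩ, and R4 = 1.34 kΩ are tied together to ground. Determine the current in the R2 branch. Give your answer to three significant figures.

I ≈ 0.248 µA

Equivalent of the parallel group: R_p = 0.6952 kΩ.
V_A by voltage divider: V_A = 16.2 × 0.6952/(7.63 + 0.6952) = 1.353 mV.
I(R2) = V_A / R2 = 1.353/5.45 = 0.2482 µA.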